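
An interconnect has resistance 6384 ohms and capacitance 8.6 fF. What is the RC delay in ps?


Step 1: tau = R * C
Step 2: tau = 6384 * 8.6 fF = 6384 * 8.6e-15 F
Step 3: tau = 5.49024e-11 s = 54.9024 ps

54.9024


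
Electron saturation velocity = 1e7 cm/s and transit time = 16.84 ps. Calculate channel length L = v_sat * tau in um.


Step 1: tau in seconds = 16.84 ps * 1e-12 = 1.6840e-11 s
Step 2: L = v_sat * tau = 1e7 * 1.6840e-11 = 1.6840e-04 cm
Step 3: L in um = 1.6840e-04 * 1e4 = 1.684 um

1.684


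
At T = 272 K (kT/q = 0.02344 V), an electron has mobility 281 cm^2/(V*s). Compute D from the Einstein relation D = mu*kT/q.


Step 1: D = mu * (kT/q)
Step 2: D = 281 * 0.02344
Step 3: D = 6.59 cm^2/s

6.59


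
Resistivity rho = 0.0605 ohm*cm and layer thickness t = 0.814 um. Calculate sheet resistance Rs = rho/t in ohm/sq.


Step 1: Convert thickness to cm: t = 0.814 um = 8.1400e-05 cm
Step 2: Rs = rho / t = 0.0605 / 8.1400e-05
Step 3: Rs = 743.2 ohm/sq

743.2


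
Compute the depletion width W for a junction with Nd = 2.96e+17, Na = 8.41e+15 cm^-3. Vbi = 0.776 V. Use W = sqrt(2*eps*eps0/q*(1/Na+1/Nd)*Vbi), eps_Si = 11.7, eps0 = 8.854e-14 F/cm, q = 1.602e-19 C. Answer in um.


Step 1: 1/Na + 1/Nd = 1/8.41e+15 + 1/2.96e+17 = 1.22284e-16
Step 2: 2*eps*eps0/q = 2*11.7*8.854e-14/1.602e-19 = 1.293281e+07
Step 3: W^2 = 1.293281e+07 * 1.22284e-16 * 0.776 = 1.22723e-09
Step 4: W = sqrt(1.22723e-09) = 3.503e-05 cm = 0.3503 um

0.3503


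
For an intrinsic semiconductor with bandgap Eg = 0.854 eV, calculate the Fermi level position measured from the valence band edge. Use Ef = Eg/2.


Step 1: For an intrinsic semiconductor, the Fermi level sits at midgap.
Step 2: Ef = Eg / 2 = 0.854 / 2 = 0.427 eV

0.427


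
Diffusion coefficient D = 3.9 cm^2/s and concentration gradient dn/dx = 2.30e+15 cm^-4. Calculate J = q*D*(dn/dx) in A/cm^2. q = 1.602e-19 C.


Step 1: J = q * D * (dn/dx)
Step 2: J = 1.602e-19 * 3.9 * 2.30e+15
Step 3: J = 1.44e-03 A/cm^2

1.44e-03


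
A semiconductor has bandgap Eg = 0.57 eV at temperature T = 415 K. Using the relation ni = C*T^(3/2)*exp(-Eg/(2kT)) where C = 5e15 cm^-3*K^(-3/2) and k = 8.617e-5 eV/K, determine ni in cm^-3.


Step 1: Compute kT = 8.617e-5 * 415 = 0.03576055 eV
Step 2: Exponent = -Eg/(2kT) = -0.57/(2*0.03576055) = -7.96968
Step 3: T^(3/2) = 415^1.5 = 8454.19
Step 4: ni = 5e15 * 8454.19 * exp(-7.96968) = 1.46e+16 cm^-3

1.46e+16


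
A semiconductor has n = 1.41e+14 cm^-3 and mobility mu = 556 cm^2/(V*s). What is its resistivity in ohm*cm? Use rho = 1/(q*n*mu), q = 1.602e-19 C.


Step 1: sigma = q * n * mu = 1.602e-19 * 1.41e+14 * 556 = 1.25590e-02 S/cm
Step 2: rho = 1 / sigma = 1 / 1.25590e-02 = 79.62 ohm*cm

79.62


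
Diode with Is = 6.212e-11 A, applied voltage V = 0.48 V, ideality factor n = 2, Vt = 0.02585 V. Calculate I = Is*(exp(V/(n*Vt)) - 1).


Step 1: V/(n*Vt) = 0.48/(2*0.02585) = 9.2843
Step 2: exp(9.2843) = 1.0768e+04
Step 3: I = 6.212e-11 * (1.0768e+04 - 1) = 6.69e-07 A

6.69e-07


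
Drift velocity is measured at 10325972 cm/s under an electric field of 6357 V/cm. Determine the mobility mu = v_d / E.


Step 1: mu = v_d / E
Step 2: mu = 10325972 / 6357
Step 3: mu = 1624.35 cm^2/(V*s)

1624.35


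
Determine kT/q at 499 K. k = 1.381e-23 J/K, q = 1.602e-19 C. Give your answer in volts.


Step 1: kT = 1.381e-23 * 499 = 6.89119e-21 J
Step 2: Vt = kT/q = 6.89119e-21 / 1.602e-19
Step 3: Vt = 0.04302 V

0.04302


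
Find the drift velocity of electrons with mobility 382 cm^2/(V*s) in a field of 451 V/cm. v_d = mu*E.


Step 1: v_d = mu * E
Step 2: v_d = 382 * 451 = 172282
Step 3: v_d = 1.72e+05 cm/s

1.72e+05


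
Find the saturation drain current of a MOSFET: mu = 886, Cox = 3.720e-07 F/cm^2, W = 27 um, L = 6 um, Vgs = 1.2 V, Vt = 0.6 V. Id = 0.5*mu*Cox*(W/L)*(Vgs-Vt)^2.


Step 1: Overdrive voltage Vov = Vgs - Vt = 1.2 - 0.6 = 0.6 V
Step 2: W/L = 27/6 = 4.5
Step 3: Id = 0.5 * 886 * 3.720e-07 * 4.5 * 0.6^2
Step 4: Id = 2.67e-04 A

2.67e-04


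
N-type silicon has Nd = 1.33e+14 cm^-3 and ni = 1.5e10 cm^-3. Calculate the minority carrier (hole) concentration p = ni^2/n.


Step 1: Since Nd >> ni, n ≈ Nd = 1.33e+14 cm^-3
Step 2: p = ni^2 / n = (1.5e10)^2 / 1.33e+14
Step 3: p = 2.25e20 / 1.33e+14 = 1.69e+06 cm^-3

1.69e+06


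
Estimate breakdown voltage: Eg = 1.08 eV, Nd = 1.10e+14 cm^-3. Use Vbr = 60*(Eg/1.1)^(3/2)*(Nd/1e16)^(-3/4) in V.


Step 1: Eg/1.1 = 1.08/1.1 = 0.981818
Step 2: (Eg/1.1)^1.5 = 0.981818^1.5 = 0.972851
Step 3: (Nd/1e16)^(-0.75) = (0.011)^(-0.75) = 29.441199
Step 4: Vbr = 60 * 0.972851 * 29.441199 = 1718.5 V

1718.5


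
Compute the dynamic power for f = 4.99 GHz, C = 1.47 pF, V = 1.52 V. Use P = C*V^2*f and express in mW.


Step 1: V^2 = 1.52^2 = 2.3104 V^2
Step 2: P = C*V^2*f = 1.47e-12 F * 2.3104 * 4.99e9 Hz
Step 3: P = 1.694747712e-02 W
Step 4: P = 16.947 mW

16.947


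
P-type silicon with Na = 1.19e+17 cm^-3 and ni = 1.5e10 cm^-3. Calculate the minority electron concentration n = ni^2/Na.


Step 1: Majority hole concentration p ≈ Na = 1.19e+17 cm^-3
Step 2: n = ni^2 / Na = (1.5e10)^2 / 1.19e+17
Step 3: n = 1.89e+03 cm^-3

1.89e+03


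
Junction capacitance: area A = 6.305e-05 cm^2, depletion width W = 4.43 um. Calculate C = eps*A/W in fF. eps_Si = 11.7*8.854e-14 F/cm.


Step 1: eps_Si = 11.7 * 8.854e-14 = 1.035918e-12 F/cm
Step 2: W in cm = 4.43 * 1e-4 = 4.43e-04 cm
Step 3: C = 1.035918e-12 * 6.305e-05 / 4.43e-04 = 1.474371e-13 F
Step 4: C = 147.44 fF

147.44


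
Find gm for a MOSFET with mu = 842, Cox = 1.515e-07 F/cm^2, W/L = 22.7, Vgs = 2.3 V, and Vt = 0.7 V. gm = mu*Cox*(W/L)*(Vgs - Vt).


Step 1: Vov = Vgs - Vt = 2.3 - 0.7 = 1.6 V
Step 2: gm = mu * Cox * (W/L) * Vov
Step 3: gm = 842 * 1.515e-07 * 22.7 * 1.6 = 4.63e-03 S

4.63e-03


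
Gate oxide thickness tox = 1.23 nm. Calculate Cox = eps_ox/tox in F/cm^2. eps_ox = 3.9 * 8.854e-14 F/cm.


Step 1: eps_ox = 3.9 * 8.854e-14 = 3.45306e-13 F/cm
Step 2: tox in cm = 1.23 nm * 1e-7 = 1.2300e-07 cm
Step 3: Cox = 3.45306e-13 / 1.2300e-07 = 2.81e-06 F/cm^2

2.81e-06


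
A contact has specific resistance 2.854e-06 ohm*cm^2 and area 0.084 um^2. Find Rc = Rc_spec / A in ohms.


Step 1: Convert area to cm^2: 0.084 um^2 = 8.4000e-10 cm^2
Step 2: Rc = Rc_spec / A = 2.854e-06 / 8.4000e-10
Step 3: Rc = 3.40e+03 ohms

3.40e+03


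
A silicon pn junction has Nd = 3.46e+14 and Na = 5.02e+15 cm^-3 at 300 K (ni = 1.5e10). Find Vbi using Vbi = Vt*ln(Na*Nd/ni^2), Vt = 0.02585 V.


Step 1: Compute Na*Nd/ni^2 = 5.02e+15 * 3.46e+14 / (1.5e10)^2 = 7.7196e+09
Step 2: ln(7.7196e+09) = 22.7670
Step 3: Vbi = 0.02585 * 22.7670 = 0.589 V

0.589


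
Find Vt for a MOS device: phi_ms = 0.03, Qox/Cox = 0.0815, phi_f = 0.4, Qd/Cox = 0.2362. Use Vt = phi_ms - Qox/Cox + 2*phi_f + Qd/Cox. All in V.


Step 1: Vt = phi_ms - Qox/Cox + 2*phi_f + Qd/Cox
Step 2: Vt = 0.03 - 0.0815 + 2*0.4 + 0.2362
Step 3: Vt = 0.03 - 0.0815 + 0.8 + 0.2362
Step 4: Vt = 0.9847 V

0.9847


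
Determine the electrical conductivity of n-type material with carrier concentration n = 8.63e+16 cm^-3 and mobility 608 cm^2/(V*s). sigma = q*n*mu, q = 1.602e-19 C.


Step 1: sigma = q * n * mu
Step 2: sigma = 1.602e-19 * 8.63e+16 * 608
Step 3: sigma = 8.406e+00 S/cm

8.406e+00


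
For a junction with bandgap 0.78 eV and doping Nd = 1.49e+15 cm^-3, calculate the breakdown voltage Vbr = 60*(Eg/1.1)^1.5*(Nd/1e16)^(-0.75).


Step 1: Eg/1.1 = 0.78/1.1 = 0.709091
Step 2: (Eg/1.1)^1.5 = 0.709091^1.5 = 0.597108
Step 3: (Nd/1e16)^(-0.75) = (0.149)^(-0.75) = 4.169753
Step 4: Vbr = 60 * 0.597108 * 4.169753 = 149.4 V

149.4


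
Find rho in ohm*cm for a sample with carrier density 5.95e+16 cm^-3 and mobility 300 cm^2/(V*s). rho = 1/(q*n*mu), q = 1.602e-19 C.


Step 1: sigma = q * n * mu = 1.602e-19 * 5.95e+16 * 300 = 2.85957e+00 S/cm
Step 2: rho = 1 / sigma = 1 / 2.85957e+00 = 0.3497 ohm*cm

0.3497


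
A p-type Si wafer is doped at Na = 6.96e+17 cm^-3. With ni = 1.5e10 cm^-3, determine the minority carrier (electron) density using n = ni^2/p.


Step 1: Majority hole concentration p ≈ Na = 6.96e+17 cm^-3
Step 2: n = ni^2 / Na = (1.5e10)^2 / 6.96e+17
Step 3: n = 3.23e+02 cm^-3

3.23e+02


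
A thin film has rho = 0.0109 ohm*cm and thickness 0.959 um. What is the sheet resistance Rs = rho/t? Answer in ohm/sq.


Step 1: Convert thickness to cm: t = 0.959 um = 9.5900e-05 cm
Step 2: Rs = rho / t = 0.0109 / 9.5900e-05
Step 3: Rs = 113.7 ohm/sq

113.7


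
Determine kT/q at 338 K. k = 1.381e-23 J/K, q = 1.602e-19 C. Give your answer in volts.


Step 1: kT = 1.381e-23 * 338 = 4.66778e-21 J
Step 2: Vt = kT/q = 4.66778e-21 / 1.602e-19
Step 3: Vt = 0.02914 V

0.02914


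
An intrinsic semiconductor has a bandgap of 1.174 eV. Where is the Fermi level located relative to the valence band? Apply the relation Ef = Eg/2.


Step 1: For an intrinsic semiconductor, the Fermi level sits at midgap.
Step 2: Ef = Eg / 2 = 1.174 / 2 = 0.587 eV

0.587


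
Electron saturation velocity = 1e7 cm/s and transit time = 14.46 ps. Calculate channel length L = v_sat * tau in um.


Step 1: tau in seconds = 14.46 ps * 1e-12 = 1.4460e-11 s
Step 2: L = v_sat * tau = 1e7 * 1.4460e-11 = 1.4460e-04 cm
Step 3: L in um = 1.4460e-04 * 1e4 = 1.446 um

1.446


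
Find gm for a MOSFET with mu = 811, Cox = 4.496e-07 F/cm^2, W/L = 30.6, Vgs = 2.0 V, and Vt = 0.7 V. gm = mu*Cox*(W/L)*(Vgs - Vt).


Step 1: Vov = Vgs - Vt = 2.0 - 0.7 = 1.3 V
Step 2: gm = mu * Cox * (W/L) * Vov
Step 3: gm = 811 * 4.496e-07 * 30.6 * 1.3 = 1.45e-02 S

1.45e-02


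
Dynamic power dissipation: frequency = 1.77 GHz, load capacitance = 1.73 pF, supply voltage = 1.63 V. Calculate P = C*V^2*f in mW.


Step 1: V^2 = 1.63^2 = 2.6569 V^2
Step 2: P = C*V^2*f = 1.73e-12 F * 2.6569 * 1.77e9 Hz
Step 3: P = 8.13569349e-03 W
Step 4: P = 8.136 mW

8.136


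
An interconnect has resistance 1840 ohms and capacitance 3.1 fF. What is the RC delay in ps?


Step 1: tau = R * C
Step 2: tau = 1840 * 3.1 fF = 1840 * 3.1e-15 F
Step 3: tau = 5.704e-12 s = 5.704 ps

5.704


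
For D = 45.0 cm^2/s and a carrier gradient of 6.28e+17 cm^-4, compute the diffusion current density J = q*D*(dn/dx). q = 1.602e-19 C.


Step 1: J = q * D * (dn/dx)
Step 2: J = 1.602e-19 * 45.0 * 6.28e+17
Step 3: J = 4.53e+00 A/cm^2

4.53e+00


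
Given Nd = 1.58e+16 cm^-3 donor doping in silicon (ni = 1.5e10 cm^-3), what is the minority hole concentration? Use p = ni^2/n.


Step 1: Since Nd >> ni, n ≈ Nd = 1.58e+16 cm^-3
Step 2: p = ni^2 / n = (1.5e10)^2 / 1.58e+16
Step 3: p = 2.25e20 / 1.58e+16 = 1.42e+04 cm^-3

1.42e+04


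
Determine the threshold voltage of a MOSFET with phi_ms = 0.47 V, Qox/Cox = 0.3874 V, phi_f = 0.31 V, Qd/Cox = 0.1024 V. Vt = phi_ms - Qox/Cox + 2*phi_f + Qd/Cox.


Step 1: Vt = phi_ms - Qox/Cox + 2*phi_f + Qd/Cox
Step 2: Vt = 0.47 - 0.3874 + 2*0.31 + 0.1024
Step 3: Vt = 0.47 - 0.3874 + 0.62 + 0.1024
Step 4: Vt = 0.805 V

0.805


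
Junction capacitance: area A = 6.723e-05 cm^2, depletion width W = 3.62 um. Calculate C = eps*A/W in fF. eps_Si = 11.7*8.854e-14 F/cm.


Step 1: eps_Si = 11.7 * 8.854e-14 = 1.035918e-12 F/cm
Step 2: W in cm = 3.62 * 1e-4 = 3.62e-04 cm
Step 3: C = 1.035918e-12 * 6.723e-05 / 3.62e-04 = 1.923889e-13 F
Step 4: C = 192.39 fF

192.39


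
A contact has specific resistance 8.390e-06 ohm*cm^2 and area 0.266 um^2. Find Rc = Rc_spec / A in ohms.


Step 1: Convert area to cm^2: 0.266 um^2 = 2.6600e-09 cm^2
Step 2: Rc = Rc_spec / A = 8.390e-06 / 2.6600e-09
Step 3: Rc = 3.15e+03 ohms

3.15e+03


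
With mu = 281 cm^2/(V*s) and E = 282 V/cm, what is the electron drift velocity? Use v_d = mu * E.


Step 1: v_d = mu * E
Step 2: v_d = 281 * 282 = 79242
Step 3: v_d = 7.92e+04 cm/s

7.92e+04


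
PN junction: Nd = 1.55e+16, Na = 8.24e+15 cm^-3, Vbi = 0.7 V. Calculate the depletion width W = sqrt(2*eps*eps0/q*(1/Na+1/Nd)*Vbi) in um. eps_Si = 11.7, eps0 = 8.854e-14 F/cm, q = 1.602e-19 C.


Step 1: 1/Na + 1/Nd = 1/8.24e+15 + 1/1.55e+16 = 1.85875e-16
Step 2: 2*eps*eps0/q = 2*11.7*8.854e-14/1.602e-19 = 1.293281e+07
Step 3: W^2 = 1.293281e+07 * 1.85875e-16 * 0.7 = 1.68272e-09
Step 4: W = sqrt(1.68272e-09) = 4.102e-05 cm = 0.4102 um

0.4102


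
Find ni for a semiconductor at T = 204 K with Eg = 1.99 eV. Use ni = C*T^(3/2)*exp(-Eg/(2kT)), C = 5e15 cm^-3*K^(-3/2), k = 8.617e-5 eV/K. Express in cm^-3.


Step 1: Compute kT = 8.617e-5 * 204 = 0.01757868 eV
Step 2: Exponent = -Eg/(2kT) = -1.99/(2*0.01757868) = -56.60266
Step 3: T^(3/2) = 204^1.5 = 2913.70
Step 4: ni = 5e15 * 2913.70 * exp(-56.60266) = 3.81e-06 cm^-3

3.81e-06


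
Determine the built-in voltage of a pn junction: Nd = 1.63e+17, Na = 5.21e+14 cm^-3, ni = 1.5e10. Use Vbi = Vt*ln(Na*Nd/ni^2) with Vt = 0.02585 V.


Step 1: Compute Na*Nd/ni^2 = 5.21e+14 * 1.63e+17 / (1.5e10)^2 = 3.7744e+11
Step 2: ln(3.7744e+11) = 26.6567
Step 3: Vbi = 0.02585 * 26.6567 = 0.689 V

0.689


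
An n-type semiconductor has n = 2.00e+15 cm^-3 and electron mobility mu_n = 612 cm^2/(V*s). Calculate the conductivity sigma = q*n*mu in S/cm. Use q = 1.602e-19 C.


Step 1: sigma = q * n * mu
Step 2: sigma = 1.602e-19 * 2.00e+15 * 612
Step 3: sigma = 1.961e-01 S/cm

1.961e-01


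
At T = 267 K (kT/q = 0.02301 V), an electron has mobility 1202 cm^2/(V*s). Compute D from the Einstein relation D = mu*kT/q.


Step 1: D = mu * (kT/q)
Step 2: D = 1202 * 0.02301
Step 3: D = 27.66 cm^2/s

27.66


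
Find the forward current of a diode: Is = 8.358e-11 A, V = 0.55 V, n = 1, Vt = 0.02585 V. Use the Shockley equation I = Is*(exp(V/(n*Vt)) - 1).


Step 1: V/(n*Vt) = 0.55/(1*0.02585) = 21.2766
Step 2: exp(21.2766) = 1.7390e+09
Step 3: I = 8.358e-11 * (1.7390e+09 - 1) = 1.45e-01 A

1.45e-01


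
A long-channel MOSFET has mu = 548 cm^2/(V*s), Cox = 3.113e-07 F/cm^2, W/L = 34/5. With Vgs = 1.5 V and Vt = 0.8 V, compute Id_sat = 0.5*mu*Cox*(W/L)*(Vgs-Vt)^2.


Step 1: Overdrive voltage Vov = Vgs - Vt = 1.5 - 0.8 = 0.7 V
Step 2: W/L = 34/5 = 6.8
Step 3: Id = 0.5 * 548 * 3.113e-07 * 6.8 * 0.7^2
Step 4: Id = 2.84e-04 A

2.84e-04


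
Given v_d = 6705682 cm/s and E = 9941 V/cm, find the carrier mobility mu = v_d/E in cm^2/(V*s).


Step 1: mu = v_d / E
Step 2: mu = 6705682 / 9941
Step 3: mu = 674.55 cm^2/(V*s)

674.55


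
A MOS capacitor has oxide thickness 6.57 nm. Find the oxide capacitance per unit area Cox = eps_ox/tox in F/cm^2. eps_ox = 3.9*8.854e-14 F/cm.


Step 1: eps_ox = 3.9 * 8.854e-14 = 3.45306e-13 F/cm
Step 2: tox in cm = 6.57 nm * 1e-7 = 6.5700e-07 cm
Step 3: Cox = 3.45306e-13 / 6.5700e-07 = 5.26e-07 F/cm^2

5.26e-07


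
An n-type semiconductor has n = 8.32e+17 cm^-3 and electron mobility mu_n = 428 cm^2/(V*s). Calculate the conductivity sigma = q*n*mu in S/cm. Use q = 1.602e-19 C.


Step 1: sigma = q * n * mu
Step 2: sigma = 1.602e-19 * 8.32e+17 * 428
Step 3: sigma = 5.705e+01 S/cm

5.705e+01


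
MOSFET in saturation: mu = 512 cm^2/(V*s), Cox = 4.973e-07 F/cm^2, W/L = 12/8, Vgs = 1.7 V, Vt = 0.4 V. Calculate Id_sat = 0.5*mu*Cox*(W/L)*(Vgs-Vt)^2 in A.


Step 1: Overdrive voltage Vov = Vgs - Vt = 1.7 - 0.4 = 1.3 V
Step 2: W/L = 12/8 = 1.5
Step 3: Id = 0.5 * 512 * 4.973e-07 * 1.5 * 1.3^2
Step 4: Id = 3.23e-04 A

3.23e-04


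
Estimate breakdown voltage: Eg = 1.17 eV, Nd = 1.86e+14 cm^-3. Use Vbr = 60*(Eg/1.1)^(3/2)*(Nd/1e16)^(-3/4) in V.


Step 1: Eg/1.1 = 1.17/1.1 = 1.063636
Step 2: (Eg/1.1)^1.5 = 1.063636^1.5 = 1.096957
Step 3: (Nd/1e16)^(-0.75) = (0.0186)^(-0.75) = 19.854790
Step 4: Vbr = 60 * 1.096957 * 19.854790 = 1306.8 V

1306.8


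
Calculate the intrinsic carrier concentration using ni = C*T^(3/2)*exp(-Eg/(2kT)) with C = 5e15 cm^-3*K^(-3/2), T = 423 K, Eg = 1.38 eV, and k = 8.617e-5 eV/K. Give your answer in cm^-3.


Step 1: Compute kT = 8.617e-5 * 423 = 0.03644991 eV
Step 2: Exponent = -Eg/(2kT) = -1.38/(2*0.03644991) = -18.93009
Step 3: T^(3/2) = 423^1.5 = 8699.83
Step 4: ni = 5e15 * 8699.83 * exp(-18.93009) = 2.61e+11 cm^-3

2.61e+11


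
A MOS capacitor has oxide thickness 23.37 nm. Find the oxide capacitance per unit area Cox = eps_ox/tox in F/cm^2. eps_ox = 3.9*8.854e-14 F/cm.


Step 1: eps_ox = 3.9 * 8.854e-14 = 3.45306e-13 F/cm
Step 2: tox in cm = 23.37 nm * 1e-7 = 2.3370e-06 cm
Step 3: Cox = 3.45306e-13 / 2.3370e-06 = 1.48e-07 F/cm^2

1.48e-07


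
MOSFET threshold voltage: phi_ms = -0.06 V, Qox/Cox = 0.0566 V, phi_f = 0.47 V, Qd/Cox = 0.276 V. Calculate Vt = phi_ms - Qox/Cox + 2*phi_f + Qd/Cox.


Step 1: Vt = phi_ms - Qox/Cox + 2*phi_f + Qd/Cox
Step 2: Vt = -0.06 - 0.0566 + 2*0.47 + 0.276
Step 3: Vt = -0.06 - 0.0566 + 0.94 + 0.276
Step 4: Vt = 1.0994 V

1.0994


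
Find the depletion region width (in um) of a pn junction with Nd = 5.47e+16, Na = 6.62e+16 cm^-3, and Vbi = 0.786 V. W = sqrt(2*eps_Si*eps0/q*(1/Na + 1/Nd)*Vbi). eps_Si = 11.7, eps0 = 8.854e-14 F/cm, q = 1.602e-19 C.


Step 1: 1/Na + 1/Nd = 1/6.62e+16 + 1/5.47e+16 = 3.33873e-17
Step 2: 2*eps*eps0/q = 2*11.7*8.854e-14/1.602e-19 = 1.293281e+07
Step 3: W^2 = 1.293281e+07 * 3.33873e-17 * 0.786 = 3.39388e-10
Step 4: W = sqrt(3.39388e-10) = 1.842e-05 cm = 0.1842 um

0.1842


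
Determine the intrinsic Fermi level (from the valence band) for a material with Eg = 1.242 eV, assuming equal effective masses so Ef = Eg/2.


Step 1: For an intrinsic semiconductor, the Fermi level sits at midgap.
Step 2: Ef = Eg / 2 = 1.242 / 2 = 0.621 eV

0.621


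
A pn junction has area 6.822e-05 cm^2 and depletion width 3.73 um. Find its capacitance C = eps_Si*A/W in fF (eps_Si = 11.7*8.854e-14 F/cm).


Step 1: eps_Si = 11.7 * 8.854e-14 = 1.035918e-12 F/cm
Step 2: W in cm = 3.73 * 1e-4 = 3.73e-04 cm
Step 3: C = 1.035918e-12 * 6.822e-05 / 3.73e-04 = 1.894647e-13 F
Step 4: C = 189.46 fF

189.46


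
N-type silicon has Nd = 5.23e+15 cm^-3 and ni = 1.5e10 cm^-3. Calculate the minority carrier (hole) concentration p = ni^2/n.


Step 1: Since Nd >> ni, n ≈ Nd = 5.23e+15 cm^-3
Step 2: p = ni^2 / n = (1.5e10)^2 / 5.23e+15
Step 3: p = 2.25e20 / 5.23e+15 = 4.30e+04 cm^-3

4.30e+04


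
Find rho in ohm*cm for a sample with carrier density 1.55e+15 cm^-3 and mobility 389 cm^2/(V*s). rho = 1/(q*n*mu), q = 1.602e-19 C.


Step 1: sigma = q * n * mu = 1.602e-19 * 1.55e+15 * 389 = 9.65926e-02 S/cm
Step 2: rho = 1 / sigma = 1 / 9.65926e-02 = 10.35 ohm*cm

10.35


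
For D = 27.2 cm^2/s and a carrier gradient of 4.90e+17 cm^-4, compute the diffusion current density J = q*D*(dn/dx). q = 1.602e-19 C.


Step 1: J = q * D * (dn/dx)
Step 2: J = 1.602e-19 * 27.2 * 4.90e+17
Step 3: J = 2.14e+00 A/cm^2

2.14e+00


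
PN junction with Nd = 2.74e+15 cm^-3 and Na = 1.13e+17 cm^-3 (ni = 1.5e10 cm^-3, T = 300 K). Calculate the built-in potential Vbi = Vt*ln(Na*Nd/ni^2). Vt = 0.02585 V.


Step 1: Compute Na*Nd/ni^2 = 1.13e+17 * 2.74e+15 / (1.5e10)^2 = 1.3761e+12
Step 2: ln(1.3761e+12) = 27.9503
Step 3: Vbi = 0.02585 * 27.9503 = 0.723 V

0.723


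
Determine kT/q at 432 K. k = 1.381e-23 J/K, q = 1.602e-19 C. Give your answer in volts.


Step 1: kT = 1.381e-23 * 432 = 5.96592e-21 J
Step 2: Vt = kT/q = 5.96592e-21 / 1.602e-19
Step 3: Vt = 0.03724 V

0.03724


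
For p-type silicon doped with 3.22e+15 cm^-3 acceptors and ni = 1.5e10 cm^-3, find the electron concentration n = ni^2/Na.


Step 1: Majority hole concentration p ≈ Na = 3.22e+15 cm^-3
Step 2: n = ni^2 / Na = (1.5e10)^2 / 3.22e+15
Step 3: n = 6.99e+04 cm^-3

6.99e+04


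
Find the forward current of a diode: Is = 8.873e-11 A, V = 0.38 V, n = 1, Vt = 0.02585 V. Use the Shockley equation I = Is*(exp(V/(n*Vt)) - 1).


Step 1: V/(n*Vt) = 0.38/(1*0.02585) = 14.7002
Step 2: exp(14.7002) = 2.4222e+06
Step 3: I = 8.873e-11 * (2.4222e+06 - 1) = 2.15e-04 A

2.15e-04


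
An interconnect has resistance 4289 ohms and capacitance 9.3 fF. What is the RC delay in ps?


Step 1: tau = R * C
Step 2: tau = 4289 * 9.3 fF = 4289 * 9.3e-15 F
Step 3: tau = 3.98877e-11 s = 39.8877 ps

39.8877


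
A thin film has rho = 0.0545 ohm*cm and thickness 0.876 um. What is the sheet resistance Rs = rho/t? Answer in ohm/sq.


Step 1: Convert thickness to cm: t = 0.876 um = 8.7600e-05 cm
Step 2: Rs = rho / t = 0.0545 / 8.7600e-05
Step 3: Rs = 622.1 ohm/sq

622.1


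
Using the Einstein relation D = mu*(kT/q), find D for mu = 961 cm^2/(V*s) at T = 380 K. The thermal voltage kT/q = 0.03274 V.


Step 1: D = mu * (kT/q)
Step 2: D = 961 * 0.03274
Step 3: D = 31.46 cm^2/s

31.46


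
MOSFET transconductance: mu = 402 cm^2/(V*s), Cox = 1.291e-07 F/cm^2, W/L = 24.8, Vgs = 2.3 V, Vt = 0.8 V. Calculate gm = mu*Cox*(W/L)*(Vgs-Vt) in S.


Step 1: Vov = Vgs - Vt = 2.3 - 0.8 = 1.5 V
Step 2: gm = mu * Cox * (W/L) * Vov
Step 3: gm = 402 * 1.291e-07 * 24.8 * 1.5 = 1.93e-03 S

1.93e-03


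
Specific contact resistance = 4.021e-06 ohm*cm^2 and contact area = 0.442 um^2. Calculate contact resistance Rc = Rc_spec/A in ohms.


Step 1: Convert area to cm^2: 0.442 um^2 = 4.4200e-09 cm^2
Step 2: Rc = Rc_spec / A = 4.021e-06 / 4.4200e-09
Step 3: Rc = 9.10e+02 ohms

9.10e+02


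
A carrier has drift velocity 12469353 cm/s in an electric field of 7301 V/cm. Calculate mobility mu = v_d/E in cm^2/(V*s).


Step 1: mu = v_d / E
Step 2: mu = 12469353 / 7301
Step 3: mu = 1707.9 cm^2/(V*s)

1707.9


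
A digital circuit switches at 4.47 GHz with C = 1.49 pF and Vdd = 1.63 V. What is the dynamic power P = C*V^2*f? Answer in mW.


Step 1: V^2 = 1.63^2 = 2.6569 V^2
Step 2: P = C*V^2*f = 1.49e-12 F * 2.6569 * 4.47e9 Hz
Step 3: P = 1.769575107e-02 W
Step 4: P = 17.696 mW

17.696


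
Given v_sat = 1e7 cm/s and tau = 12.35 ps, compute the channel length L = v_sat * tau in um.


Step 1: tau in seconds = 12.35 ps * 1e-12 = 1.2350e-11 s
Step 2: L = v_sat * tau = 1e7 * 1.2350e-11 = 1.2350e-04 cm
Step 3: L in um = 1.2350e-04 * 1e4 = 1.235 um

1.235


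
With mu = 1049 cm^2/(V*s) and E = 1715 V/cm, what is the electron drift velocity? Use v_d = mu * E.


Step 1: v_d = mu * E
Step 2: v_d = 1049 * 1715 = 1799035
Step 3: v_d = 1.80e+06 cm/s

1.80e+06


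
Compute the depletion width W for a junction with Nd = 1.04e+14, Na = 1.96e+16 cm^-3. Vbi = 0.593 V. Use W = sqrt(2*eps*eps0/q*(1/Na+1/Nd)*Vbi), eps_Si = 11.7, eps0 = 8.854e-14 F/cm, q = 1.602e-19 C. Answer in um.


Step 1: 1/Na + 1/Nd = 1/1.96e+16 + 1/1.04e+14 = 9.66641e-15
Step 2: 2*eps*eps0/q = 2*11.7*8.854e-14/1.602e-19 = 1.293281e+07
Step 3: W^2 = 1.293281e+07 * 9.66641e-15 * 0.593 = 7.41332e-08
Step 4: W = sqrt(7.41332e-08) = 2.723e-04 cm = 2.723 um

2.723


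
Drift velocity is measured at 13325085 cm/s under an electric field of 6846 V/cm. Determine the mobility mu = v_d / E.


Step 1: mu = v_d / E
Step 2: mu = 13325085 / 6846
Step 3: mu = 1946.4 cm^2/(V*s)

1946.4


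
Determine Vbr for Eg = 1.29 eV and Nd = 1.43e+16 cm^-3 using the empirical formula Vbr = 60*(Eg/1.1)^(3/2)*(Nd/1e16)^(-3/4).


Step 1: Eg/1.1 = 1.29/1.1 = 1.172727
Step 2: (Eg/1.1)^1.5 = 1.172727^1.5 = 1.269976
Step 3: (Nd/1e16)^(-0.75) = (1.43)^(-0.75) = 0.764712
Step 4: Vbr = 60 * 1.269976 * 0.764712 = 58.3 V

58.3


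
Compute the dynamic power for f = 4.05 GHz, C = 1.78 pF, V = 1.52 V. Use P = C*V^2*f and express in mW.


Step 1: V^2 = 1.52^2 = 2.3104 V^2
Step 2: P = C*V^2*f = 1.78e-12 F * 2.3104 * 4.05e9 Hz
Step 3: P = 1.66556736e-02 W
Step 4: P = 16.656 mW

16.656


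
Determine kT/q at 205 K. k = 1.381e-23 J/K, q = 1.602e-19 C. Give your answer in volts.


Step 1: kT = 1.381e-23 * 205 = 2.83105e-21 J
Step 2: Vt = kT/q = 2.83105e-21 / 1.602e-19
Step 3: Vt = 0.01767 V

0.01767


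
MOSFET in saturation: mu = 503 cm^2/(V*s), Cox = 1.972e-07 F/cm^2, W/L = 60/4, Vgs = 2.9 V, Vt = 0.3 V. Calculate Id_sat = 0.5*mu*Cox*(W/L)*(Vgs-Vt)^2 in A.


Step 1: Overdrive voltage Vov = Vgs - Vt = 2.9 - 0.3 = 2.6 V
Step 2: W/L = 60/4 = 15
Step 3: Id = 0.5 * 503 * 1.972e-07 * 15 * 2.6^2
Step 4: Id = 5.03e-03 A

5.03e-03


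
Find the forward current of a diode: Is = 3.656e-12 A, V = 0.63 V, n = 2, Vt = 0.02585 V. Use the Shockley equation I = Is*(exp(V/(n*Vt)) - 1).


Step 1: V/(n*Vt) = 0.63/(2*0.02585) = 12.1857
Step 2: exp(12.1857) = 1.9597e+05
Step 3: I = 3.656e-12 * (1.9597e+05 - 1) = 7.16e-07 A

7.16e-07


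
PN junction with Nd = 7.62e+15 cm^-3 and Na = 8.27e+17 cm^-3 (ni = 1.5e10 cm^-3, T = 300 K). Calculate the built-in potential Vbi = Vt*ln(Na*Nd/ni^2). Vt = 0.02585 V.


Step 1: Compute Na*Nd/ni^2 = 8.27e+17 * 7.62e+15 / (1.5e10)^2 = 2.8008e+13
Step 2: ln(2.8008e+13) = 30.9635
Step 3: Vbi = 0.02585 * 30.9635 = 0.8 V

0.8


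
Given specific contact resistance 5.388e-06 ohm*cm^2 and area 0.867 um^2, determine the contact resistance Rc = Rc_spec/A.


Step 1: Convert area to cm^2: 0.867 um^2 = 8.6700e-09 cm^2
Step 2: Rc = Rc_spec / A = 5.388e-06 / 8.6700e-09
Step 3: Rc = 6.21e+02 ohms

6.21e+02


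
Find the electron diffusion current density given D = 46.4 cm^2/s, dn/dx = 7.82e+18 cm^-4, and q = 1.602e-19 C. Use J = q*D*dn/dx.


Step 1: J = q * D * (dn/dx)
Step 2: J = 1.602e-19 * 46.4 * 7.82e+18
Step 3: J = 5.81e+01 A/cm^2

5.81e+01


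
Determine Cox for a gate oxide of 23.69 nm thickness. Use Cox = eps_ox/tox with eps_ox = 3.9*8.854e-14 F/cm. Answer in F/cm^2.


Step 1: eps_ox = 3.9 * 8.854e-14 = 3.45306e-13 F/cm
Step 2: tox in cm = 23.69 nm * 1e-7 = 2.3690e-06 cm
Step 3: Cox = 3.45306e-13 / 2.3690e-06 = 1.46e-07 F/cm^2

1.46e-07


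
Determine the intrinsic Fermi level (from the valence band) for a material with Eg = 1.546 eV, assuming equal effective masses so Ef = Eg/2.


Step 1: For an intrinsic semiconductor, the Fermi level sits at midgap.
Step 2: Ef = Eg / 2 = 1.546 / 2 = 0.773 eV

0.773


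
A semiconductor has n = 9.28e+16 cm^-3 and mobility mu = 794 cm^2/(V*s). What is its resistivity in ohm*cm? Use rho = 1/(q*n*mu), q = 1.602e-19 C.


Step 1: sigma = q * n * mu = 1.602e-19 * 9.28e+16 * 794 = 1.18040e+01 S/cm
Step 2: rho = 1 / sigma = 1 / 1.18040e+01 = 0.08472 ohm*cm

0.08472


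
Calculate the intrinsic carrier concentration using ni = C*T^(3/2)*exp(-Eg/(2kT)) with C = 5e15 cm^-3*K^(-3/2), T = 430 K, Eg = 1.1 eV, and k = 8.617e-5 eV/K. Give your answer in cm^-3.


Step 1: Compute kT = 8.617e-5 * 430 = 0.0370531 eV
Step 2: Exponent = -Eg/(2kT) = -1.1/(2*0.0370531) = -14.84356
Step 3: T^(3/2) = 430^1.5 = 8916.67
Step 4: ni = 5e15 * 8916.67 * exp(-14.84356) = 1.59e+13 cm^-3

1.59e+13


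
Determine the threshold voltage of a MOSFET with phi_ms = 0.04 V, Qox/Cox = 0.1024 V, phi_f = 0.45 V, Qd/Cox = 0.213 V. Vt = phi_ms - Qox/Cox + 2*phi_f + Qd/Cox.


Step 1: Vt = phi_ms - Qox/Cox + 2*phi_f + Qd/Cox
Step 2: Vt = 0.04 - 0.1024 + 2*0.45 + 0.213
Step 3: Vt = 0.04 - 0.1024 + 0.9 + 0.213
Step 4: Vt = 1.0506 V

1.0506


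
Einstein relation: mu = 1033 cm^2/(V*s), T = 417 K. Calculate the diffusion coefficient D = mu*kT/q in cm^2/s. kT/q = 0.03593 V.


Step 1: D = mu * (kT/q)
Step 2: D = 1033 * 0.03593
Step 3: D = 37.12 cm^2/s

37.12


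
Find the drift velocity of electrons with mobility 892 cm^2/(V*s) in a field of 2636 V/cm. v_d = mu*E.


Step 1: v_d = mu * E
Step 2: v_d = 892 * 2636 = 2351312
Step 3: v_d = 2.35e+06 cm/s

2.35e+06


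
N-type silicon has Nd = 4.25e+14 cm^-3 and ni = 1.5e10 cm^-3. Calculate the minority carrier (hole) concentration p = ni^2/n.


Step 1: Since Nd >> ni, n ≈ Nd = 4.25e+14 cm^-3
Step 2: p = ni^2 / n = (1.5e10)^2 / 4.25e+14
Step 3: p = 2.25e20 / 4.25e+14 = 5.29e+05 cm^-3

5.29e+05


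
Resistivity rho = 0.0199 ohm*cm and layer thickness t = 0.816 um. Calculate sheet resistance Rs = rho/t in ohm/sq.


Step 1: Convert thickness to cm: t = 0.816 um = 8.1600e-05 cm
Step 2: Rs = rho / t = 0.0199 / 8.1600e-05
Step 3: Rs = 243.9 ohm/sq

243.9


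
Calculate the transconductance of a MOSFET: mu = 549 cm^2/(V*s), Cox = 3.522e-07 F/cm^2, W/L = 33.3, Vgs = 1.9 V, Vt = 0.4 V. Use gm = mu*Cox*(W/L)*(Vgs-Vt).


Step 1: Vov = Vgs - Vt = 1.9 - 0.4 = 1.5 V
Step 2: gm = mu * Cox * (W/L) * Vov
Step 3: gm = 549 * 3.522e-07 * 33.3 * 1.5 = 9.66e-03 S

9.66e-03


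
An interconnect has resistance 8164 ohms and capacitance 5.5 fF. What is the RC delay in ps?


Step 1: tau = R * C
Step 2: tau = 8164 * 5.5 fF = 8164 * 5.5e-15 F
Step 3: tau = 4.4902e-11 s = 44.902 ps

44.902


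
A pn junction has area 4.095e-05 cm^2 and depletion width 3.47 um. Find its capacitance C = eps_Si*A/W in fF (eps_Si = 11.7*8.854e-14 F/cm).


Step 1: eps_Si = 11.7 * 8.854e-14 = 1.035918e-12 F/cm
Step 2: W in cm = 3.47 * 1e-4 = 3.47e-04 cm
Step 3: C = 1.035918e-12 * 4.095e-05 / 3.47e-04 = 1.222503e-13 F
Step 4: C = 122.25 fF

122.25


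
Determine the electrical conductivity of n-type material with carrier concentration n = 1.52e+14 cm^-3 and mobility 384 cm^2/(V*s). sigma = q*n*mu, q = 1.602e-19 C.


Step 1: sigma = q * n * mu
Step 2: sigma = 1.602e-19 * 1.52e+14 * 384
Step 3: sigma = 9.351e-03 S/cm

9.351e-03


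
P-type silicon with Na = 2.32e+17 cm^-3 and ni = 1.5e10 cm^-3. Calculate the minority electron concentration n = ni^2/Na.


Step 1: Majority hole concentration p ≈ Na = 2.32e+17 cm^-3
Step 2: n = ni^2 / Na = (1.5e10)^2 / 2.32e+17
Step 3: n = 9.70e+02 cm^-3

9.70e+02


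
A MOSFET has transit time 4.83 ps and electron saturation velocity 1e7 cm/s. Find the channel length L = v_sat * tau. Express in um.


Step 1: tau in seconds = 4.83 ps * 1e-12 = 4.8300e-12 s
Step 2: L = v_sat * tau = 1e7 * 4.8300e-12 = 4.8300e-05 cm
Step 3: L in um = 4.8300e-05 * 1e4 = 0.483 um

0.483


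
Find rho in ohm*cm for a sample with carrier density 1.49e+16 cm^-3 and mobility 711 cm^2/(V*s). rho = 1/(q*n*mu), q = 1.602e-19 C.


Step 1: sigma = q * n * mu = 1.602e-19 * 1.49e+16 * 711 = 1.69714e+00 S/cm
Step 2: rho = 1 / sigma = 1 / 1.69714e+00 = 0.5892 ohm*cm

0.5892


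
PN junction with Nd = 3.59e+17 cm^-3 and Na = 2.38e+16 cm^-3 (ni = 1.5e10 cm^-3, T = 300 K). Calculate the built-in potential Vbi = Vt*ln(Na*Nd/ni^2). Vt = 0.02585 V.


Step 1: Compute Na*Nd/ni^2 = 2.38e+16 * 3.59e+17 / (1.5e10)^2 = 3.7974e+13
Step 2: ln(3.7974e+13) = 31.2679
Step 3: Vbi = 0.02585 * 31.2679 = 0.808 V

0.808


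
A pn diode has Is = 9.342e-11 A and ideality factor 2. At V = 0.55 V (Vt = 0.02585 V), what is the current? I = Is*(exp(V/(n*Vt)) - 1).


Step 1: V/(n*Vt) = 0.55/(2*0.02585) = 10.6383
Step 2: exp(10.6383) = 4.1702e+04
Step 3: I = 9.342e-11 * (4.1702e+04 - 1) = 3.90e-06 A

3.90e-06


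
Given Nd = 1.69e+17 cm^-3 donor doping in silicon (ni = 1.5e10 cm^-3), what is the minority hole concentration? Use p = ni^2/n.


Step 1: Since Nd >> ni, n ≈ Nd = 1.69e+17 cm^-3
Step 2: p = ni^2 / n = (1.5e10)^2 / 1.69e+17
Step 3: p = 2.25e20 / 1.69e+17 = 1.33e+03 cm^-3

1.33e+03


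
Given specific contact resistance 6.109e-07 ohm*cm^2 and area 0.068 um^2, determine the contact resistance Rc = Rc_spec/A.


Step 1: Convert area to cm^2: 0.068 um^2 = 6.8000e-10 cm^2
Step 2: Rc = Rc_spec / A = 6.109e-07 / 6.8000e-10
Step 3: Rc = 8.98e+02 ohms

8.98e+02


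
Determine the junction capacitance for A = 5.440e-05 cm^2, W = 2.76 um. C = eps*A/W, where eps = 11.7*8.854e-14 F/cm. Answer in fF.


Step 1: eps_Si = 11.7 * 8.854e-14 = 1.035918e-12 F/cm
Step 2: W in cm = 2.76 * 1e-4 = 2.76e-04 cm
Step 3: C = 1.035918e-12 * 5.440e-05 / 2.76e-04 = 2.041809e-13 F
Step 4: C = 204.18 fF

204.18


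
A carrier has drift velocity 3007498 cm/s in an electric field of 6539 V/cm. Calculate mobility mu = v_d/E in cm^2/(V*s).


Step 1: mu = v_d / E
Step 2: mu = 3007498 / 6539
Step 3: mu = 459.93 cm^2/(V*s)

459.93


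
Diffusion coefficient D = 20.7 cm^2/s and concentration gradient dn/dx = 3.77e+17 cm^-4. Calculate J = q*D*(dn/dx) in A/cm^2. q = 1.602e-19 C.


Step 1: J = q * D * (dn/dx)
Step 2: J = 1.602e-19 * 20.7 * 3.77e+17
Step 3: J = 1.25e+00 A/cm^2

1.25e+00


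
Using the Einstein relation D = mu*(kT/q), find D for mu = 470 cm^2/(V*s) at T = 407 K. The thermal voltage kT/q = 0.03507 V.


Step 1: D = mu * (kT/q)
Step 2: D = 470 * 0.03507
Step 3: D = 16.48 cm^2/s

16.48


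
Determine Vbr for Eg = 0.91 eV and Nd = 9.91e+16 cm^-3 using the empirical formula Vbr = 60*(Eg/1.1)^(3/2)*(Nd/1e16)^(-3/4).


Step 1: Eg/1.1 = 0.91/1.1 = 0.827273
Step 2: (Eg/1.1)^1.5 = 0.827273^1.5 = 0.752442
Step 3: (Nd/1e16)^(-0.75) = (9.91)^(-0.75) = 0.179038
Step 4: Vbr = 60 * 0.752442 * 0.179038 = 8.1 V

8.1


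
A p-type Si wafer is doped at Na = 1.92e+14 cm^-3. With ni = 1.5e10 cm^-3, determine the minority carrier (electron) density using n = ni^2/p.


Step 1: Majority hole concentration p ≈ Na = 1.92e+14 cm^-3
Step 2: n = ni^2 / Na = (1.5e10)^2 / 1.92e+14
Step 3: n = 1.17e+06 cm^-3

1.17e+06


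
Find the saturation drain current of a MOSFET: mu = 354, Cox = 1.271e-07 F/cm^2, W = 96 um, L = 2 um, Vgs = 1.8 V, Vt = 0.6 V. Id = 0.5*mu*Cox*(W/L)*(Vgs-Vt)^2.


Step 1: Overdrive voltage Vov = Vgs - Vt = 1.8 - 0.6 = 1.2 V
Step 2: W/L = 96/2 = 48
Step 3: Id = 0.5 * 354 * 1.271e-07 * 48 * 1.2^2
Step 4: Id = 1.55e-03 A

1.55e-03


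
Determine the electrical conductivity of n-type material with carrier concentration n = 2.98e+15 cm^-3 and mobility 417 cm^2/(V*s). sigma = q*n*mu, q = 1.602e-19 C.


Step 1: sigma = q * n * mu
Step 2: sigma = 1.602e-19 * 2.98e+15 * 417
Step 3: sigma = 1.991e-01 S/cm

1.991e-01


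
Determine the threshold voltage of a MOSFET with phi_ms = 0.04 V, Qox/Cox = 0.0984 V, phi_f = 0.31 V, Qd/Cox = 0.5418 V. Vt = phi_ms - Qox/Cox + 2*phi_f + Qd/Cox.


Step 1: Vt = phi_ms - Qox/Cox + 2*phi_f + Qd/Cox
Step 2: Vt = 0.04 - 0.0984 + 2*0.31 + 0.5418
Step 3: Vt = 0.04 - 0.0984 + 0.62 + 0.5418
Step 4: Vt = 1.1034 V

1.1034


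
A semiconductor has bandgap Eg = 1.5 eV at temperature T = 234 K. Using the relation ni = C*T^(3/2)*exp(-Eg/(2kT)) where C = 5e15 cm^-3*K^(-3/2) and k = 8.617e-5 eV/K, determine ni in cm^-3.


Step 1: Compute kT = 8.617e-5 * 234 = 0.02016378 eV
Step 2: Exponent = -Eg/(2kT) = -1.5/(2*0.02016378) = -37.19541
Step 3: T^(3/2) = 234^1.5 = 3579.51
Step 4: ni = 5e15 * 3579.51 * exp(-37.19541) = 1.26e+03 cm^-3

1.26e+03


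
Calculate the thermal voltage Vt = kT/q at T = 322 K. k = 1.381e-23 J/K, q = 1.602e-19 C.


Step 1: kT = 1.381e-23 * 322 = 4.44682e-21 J
Step 2: Vt = kT/q = 4.44682e-21 / 1.602e-19
Step 3: Vt = 0.02776 V

0.02776


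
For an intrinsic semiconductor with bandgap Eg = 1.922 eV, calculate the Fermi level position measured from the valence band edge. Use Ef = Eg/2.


Step 1: For an intrinsic semiconductor, the Fermi level sits at midgap.
Step 2: Ef = Eg / 2 = 1.922 / 2 = 0.961 eV

0.961


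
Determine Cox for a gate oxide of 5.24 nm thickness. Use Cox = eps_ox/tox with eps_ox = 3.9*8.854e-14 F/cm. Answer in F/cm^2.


Step 1: eps_ox = 3.9 * 8.854e-14 = 3.45306e-13 F/cm
Step 2: tox in cm = 5.24 nm * 1e-7 = 5.2400e-07 cm
Step 3: Cox = 3.45306e-13 / 5.2400e-07 = 6.59e-07 F/cm^2

6.59e-07


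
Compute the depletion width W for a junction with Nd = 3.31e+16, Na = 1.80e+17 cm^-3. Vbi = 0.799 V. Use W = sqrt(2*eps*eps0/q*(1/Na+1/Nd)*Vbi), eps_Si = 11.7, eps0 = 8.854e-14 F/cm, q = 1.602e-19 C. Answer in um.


Step 1: 1/Na + 1/Nd = 1/1.80e+17 + 1/3.31e+16 = 3.57670e-17
Step 2: 2*eps*eps0/q = 2*11.7*8.854e-14/1.602e-19 = 1.293281e+07
Step 3: W^2 = 1.293281e+07 * 3.57670e-17 * 0.799 = 3.69592e-10
Step 4: W = sqrt(3.69592e-10) = 1.922e-05 cm = 0.1922 um

0.1922


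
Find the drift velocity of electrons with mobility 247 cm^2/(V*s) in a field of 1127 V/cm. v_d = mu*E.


Step 1: v_d = mu * E
Step 2: v_d = 247 * 1127 = 278369
Step 3: v_d = 2.78e+05 cm/s

2.78e+05


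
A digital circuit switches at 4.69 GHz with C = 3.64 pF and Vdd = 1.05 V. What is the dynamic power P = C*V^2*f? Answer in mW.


Step 1: V^2 = 1.05^2 = 1.1025 V^2
Step 2: P = C*V^2*f = 3.64e-12 F * 1.1025 * 4.69e9 Hz
Step 3: P = 1.8821439e-02 W
Step 4: P = 18.821 mW

18.821


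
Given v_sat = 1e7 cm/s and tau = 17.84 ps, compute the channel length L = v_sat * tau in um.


Step 1: tau in seconds = 17.84 ps * 1e-12 = 1.7840e-11 s
Step 2: L = v_sat * tau = 1e7 * 1.7840e-11 = 1.7840e-04 cm
Step 3: L in um = 1.7840e-04 * 1e4 = 1.784 um

1.784


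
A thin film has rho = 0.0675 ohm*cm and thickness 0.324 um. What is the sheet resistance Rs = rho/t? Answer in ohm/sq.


Step 1: Convert thickness to cm: t = 0.324 um = 3.2400e-05 cm
Step 2: Rs = rho / t = 0.0675 / 3.2400e-05
Step 3: Rs = 2083.3 ohm/sq

2083.3


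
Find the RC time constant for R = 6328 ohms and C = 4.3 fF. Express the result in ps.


Step 1: tau = R * C
Step 2: tau = 6328 * 4.3 fF = 6328 * 4.3e-15 F
Step 3: tau = 2.72104e-11 s = 27.2104 ps

27.2104


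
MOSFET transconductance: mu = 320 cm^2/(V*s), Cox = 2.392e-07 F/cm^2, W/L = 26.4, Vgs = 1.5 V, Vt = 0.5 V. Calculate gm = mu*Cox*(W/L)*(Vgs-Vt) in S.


Step 1: Vov = Vgs - Vt = 1.5 - 0.5 = 1.0 V
Step 2: gm = mu * Cox * (W/L) * Vov
Step 3: gm = 320 * 2.392e-07 * 26.4 * 1.0 = 2.02e-03 S

2.02e-03


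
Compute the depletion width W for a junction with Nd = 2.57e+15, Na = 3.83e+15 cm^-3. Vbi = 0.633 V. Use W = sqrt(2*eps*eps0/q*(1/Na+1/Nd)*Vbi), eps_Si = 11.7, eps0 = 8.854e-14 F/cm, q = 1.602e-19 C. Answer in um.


Step 1: 1/Na + 1/Nd = 1/3.83e+15 + 1/2.57e+15 = 6.50202e-16
Step 2: 2*eps*eps0/q = 2*11.7*8.854e-14/1.602e-19 = 1.293281e+07
Step 3: W^2 = 1.293281e+07 * 6.50202e-16 * 0.633 = 5.32286e-09
Step 4: W = sqrt(5.32286e-09) = 7.296e-05 cm = 0.7296 um

0.7296


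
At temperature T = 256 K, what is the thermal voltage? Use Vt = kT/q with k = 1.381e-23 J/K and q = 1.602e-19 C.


Step 1: kT = 1.381e-23 * 256 = 3.53536e-21 J
Step 2: Vt = kT/q = 3.53536e-21 / 1.602e-19
Step 3: Vt = 0.02207 V

0.02207


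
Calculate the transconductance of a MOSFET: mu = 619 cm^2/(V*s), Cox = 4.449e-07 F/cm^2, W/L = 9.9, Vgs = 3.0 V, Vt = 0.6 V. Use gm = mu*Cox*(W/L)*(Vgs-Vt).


Step 1: Vov = Vgs - Vt = 3.0 - 0.6 = 2.4 V
Step 2: gm = mu * Cox * (W/L) * Vov
Step 3: gm = 619 * 4.449e-07 * 9.9 * 2.4 = 6.54e-03 S

6.54e-03


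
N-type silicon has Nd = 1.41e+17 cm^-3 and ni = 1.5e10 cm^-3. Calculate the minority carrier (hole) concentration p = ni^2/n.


Step 1: Since Nd >> ni, n ≈ Nd = 1.41e+17 cm^-3
Step 2: p = ni^2 / n = (1.5e10)^2 / 1.41e+17
Step 3: p = 2.25e20 / 1.41e+17 = 1.60e+03 cm^-3

1.60e+03


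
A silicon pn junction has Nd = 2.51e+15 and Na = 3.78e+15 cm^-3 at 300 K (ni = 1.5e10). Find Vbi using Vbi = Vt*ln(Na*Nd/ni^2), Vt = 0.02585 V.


Step 1: Compute Na*Nd/ni^2 = 3.78e+15 * 2.51e+15 / (1.5e10)^2 = 4.2168e+10
Step 2: ln(4.2168e+10) = 24.4649
Step 3: Vbi = 0.02585 * 24.4649 = 0.632 V

0.632


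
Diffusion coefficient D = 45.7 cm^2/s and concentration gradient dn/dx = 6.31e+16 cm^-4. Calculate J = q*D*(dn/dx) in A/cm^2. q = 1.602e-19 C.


Step 1: J = q * D * (dn/dx)
Step 2: J = 1.602e-19 * 45.7 * 6.31e+16
Step 3: J = 4.62e-01 A/cm^2

4.62e-01


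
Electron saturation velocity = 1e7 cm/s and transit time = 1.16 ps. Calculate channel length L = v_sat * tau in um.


Step 1: tau in seconds = 1.16 ps * 1e-12 = 1.1600e-12 s
Step 2: L = v_sat * tau = 1e7 * 1.1600e-12 = 1.1600e-05 cm
Step 3: L in um = 1.1600e-05 * 1e4 = 0.116 um

0.116


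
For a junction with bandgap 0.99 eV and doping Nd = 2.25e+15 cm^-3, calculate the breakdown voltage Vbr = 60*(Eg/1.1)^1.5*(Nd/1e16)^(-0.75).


Step 1: Eg/1.1 = 0.99/1.1 = 0.900000
Step 2: (Eg/1.1)^1.5 = 0.900000^1.5 = 0.853815
Step 3: (Nd/1e16)^(-0.75) = (0.225)^(-0.75) = 3.060998
Step 4: Vbr = 60 * 0.853815 * 3.060998 = 156.8 V

156.8


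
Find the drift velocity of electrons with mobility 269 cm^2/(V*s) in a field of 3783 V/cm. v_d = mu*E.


Step 1: v_d = mu * E
Step 2: v_d = 269 * 3783 = 1017627
Step 3: v_d = 1.02e+06 cm/s

1.02e+06


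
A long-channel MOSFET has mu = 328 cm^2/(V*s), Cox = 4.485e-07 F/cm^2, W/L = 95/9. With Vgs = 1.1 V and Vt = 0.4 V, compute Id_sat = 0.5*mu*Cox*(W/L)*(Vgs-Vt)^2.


Step 1: Overdrive voltage Vov = Vgs - Vt = 1.1 - 0.4 = 0.7 V
Step 2: W/L = 95/9 = 10.5556
Step 3: Id = 0.5 * 328 * 4.485e-07 * 10.5556 * 0.7^2
Step 4: Id = 3.80e-04 A

3.80e-04
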